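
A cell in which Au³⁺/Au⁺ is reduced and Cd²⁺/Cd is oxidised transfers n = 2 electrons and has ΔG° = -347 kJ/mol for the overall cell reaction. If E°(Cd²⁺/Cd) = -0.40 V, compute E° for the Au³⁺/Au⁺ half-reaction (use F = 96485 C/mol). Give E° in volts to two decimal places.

E°cell = −ΔG°/(nF) = −(-347×10³)/((2)(96485)) = +1.798 V.
Since Au³⁺/Au⁺ is the cathode and Cd²⁺/Cd the anode, E°cell = E°(Au³⁺/Au⁺) − E°(Cd²⁺/Cd).
So E°(Au³⁺/Au⁺) = E°cell + E°(Cd²⁺/Cd) = +1.798 + (-0.40) = +1.40 V.

+1.40 V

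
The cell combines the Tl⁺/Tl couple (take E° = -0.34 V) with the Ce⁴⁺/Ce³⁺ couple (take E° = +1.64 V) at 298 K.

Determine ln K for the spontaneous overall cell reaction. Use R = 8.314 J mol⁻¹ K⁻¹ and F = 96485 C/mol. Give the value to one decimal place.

77.1

Cathode: Ce⁴⁺/Ce³⁺; anode: Tl⁺/Tl. E°cell = (+1.64) − (-0.34) = +1.98 V, with n = 1.
ΔG° = −nFE° = −RT ln K, so ln K = nFE°/(RT) = (1)(96485)(+1.98) / ((8.314)(298)) = 77.108.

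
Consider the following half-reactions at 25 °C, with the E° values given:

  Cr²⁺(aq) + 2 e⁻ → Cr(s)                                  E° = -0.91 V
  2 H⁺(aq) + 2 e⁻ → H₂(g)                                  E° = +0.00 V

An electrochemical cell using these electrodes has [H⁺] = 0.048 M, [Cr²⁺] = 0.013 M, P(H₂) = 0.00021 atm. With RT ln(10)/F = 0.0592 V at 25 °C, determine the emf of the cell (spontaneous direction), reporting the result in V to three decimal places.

+0.997 V

H⁺/H₂ is the cathode (higher E°), Cr²⁺/Cr the anode: E°cell = +0.00 − (-0.91) = +0.91 V, n = 2.
Overall: 2 H⁺(aq) + Cr(s) → H₂(g) + Cr²⁺(aq)
Q = P(H₂)·[Cr²⁺] / ([H⁺]^2); log Q = -2.926.
E = E° − (0.0592/n) log Q = +0.91 − (0.0592/2)(-2.926) = +0.997 V.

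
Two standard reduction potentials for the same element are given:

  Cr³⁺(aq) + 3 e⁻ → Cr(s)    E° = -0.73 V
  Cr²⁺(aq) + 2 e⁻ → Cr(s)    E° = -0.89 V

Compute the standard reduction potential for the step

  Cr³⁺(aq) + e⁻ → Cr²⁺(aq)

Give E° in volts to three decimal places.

Sequential free energies add, so n₃E°₃ = n₁E°₁ + n₂E°₂.
With n₃ = 3, and the known step contributing 2×(-0.89) V, the unknown satisfies 1·E° = 3×(-0.73) − 2×(-0.89) = -0.410.
E° = -0.410 / 1 = -0.410 V.

-0.410 V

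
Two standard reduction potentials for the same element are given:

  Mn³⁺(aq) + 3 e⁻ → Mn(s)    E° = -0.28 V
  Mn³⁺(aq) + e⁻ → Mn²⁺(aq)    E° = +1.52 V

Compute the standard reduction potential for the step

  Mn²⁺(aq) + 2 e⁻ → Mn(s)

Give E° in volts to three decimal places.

-1.180 V

Sequential free energies add, so n₃E°₃ = n₁E°₁ + n₂E°₂.
With n₃ = 3, and the known step contributing 1×(+1.52) V, the unknown satisfies 2·E° = 3×(-0.28) − 1×(+1.52) = -2.360.
E° = -2.360 / 2 = -1.180 V.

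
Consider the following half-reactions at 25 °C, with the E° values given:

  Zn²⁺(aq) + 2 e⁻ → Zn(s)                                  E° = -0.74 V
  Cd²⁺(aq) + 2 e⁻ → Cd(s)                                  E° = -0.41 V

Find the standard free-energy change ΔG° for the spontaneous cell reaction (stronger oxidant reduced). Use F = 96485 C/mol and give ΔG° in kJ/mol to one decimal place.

-63.7 kJ/mol

Cd²⁺/Cd (E° = -0.41 V) is the cathode; Zn²⁺/Zn (E° = -0.74 V) is the anode, so E°cell = +0.33 V.
Balancing electrons gives n = 2 (lcm of 2 and 2).
ΔG° = −nFE° = −(2)(96485)(+0.33) = -63,680 J = -63.7 kJ/mol.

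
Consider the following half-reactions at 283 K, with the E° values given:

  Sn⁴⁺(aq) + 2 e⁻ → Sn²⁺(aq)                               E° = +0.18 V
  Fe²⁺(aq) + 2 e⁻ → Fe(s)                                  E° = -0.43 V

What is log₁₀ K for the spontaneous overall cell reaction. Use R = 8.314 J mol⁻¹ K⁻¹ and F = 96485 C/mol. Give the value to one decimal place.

Cathode: Sn⁴⁺/Sn²⁺; anode: Fe²⁺/Fe. E°cell = (+0.18) − (-0.43) = +0.61 V, with n = 2.
ΔG° = −nFE° = −RT ln K, so ln K = nFE°/(RT) = (2)(96485)(+0.61) / ((8.314)(283)) = 50.029.
log₁₀ K = 50.029 / ln 10 = 21.7.

21.7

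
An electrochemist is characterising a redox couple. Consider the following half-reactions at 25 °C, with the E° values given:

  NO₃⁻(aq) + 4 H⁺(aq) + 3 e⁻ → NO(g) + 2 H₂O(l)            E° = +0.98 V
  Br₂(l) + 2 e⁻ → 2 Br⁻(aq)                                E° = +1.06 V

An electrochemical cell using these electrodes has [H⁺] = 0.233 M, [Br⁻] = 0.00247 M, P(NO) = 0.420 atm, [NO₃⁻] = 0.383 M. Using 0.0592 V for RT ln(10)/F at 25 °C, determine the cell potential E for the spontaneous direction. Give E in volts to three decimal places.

+0.285 V

Br₂/Br⁻ is the cathode (higher E°), NO₃⁻/NO the anode: E°cell = +1.06 − (+0.98) = +0.08 V, n = 6.
Overall: 3 Br₂(l) + 2 NO(g) + 4 H₂O(l) → 6 Br⁻(aq) + 2 NO₃⁻(aq) + 8 H⁺(aq)
Q = [Br⁻]^6·[NO₃⁻]^2·[H⁺]^8 / (P(NO)^2); log Q = -20.785.
E = E° − (0.0592/n) log Q = +0.08 − (0.0592/6)(-20.785) = +0.285 V.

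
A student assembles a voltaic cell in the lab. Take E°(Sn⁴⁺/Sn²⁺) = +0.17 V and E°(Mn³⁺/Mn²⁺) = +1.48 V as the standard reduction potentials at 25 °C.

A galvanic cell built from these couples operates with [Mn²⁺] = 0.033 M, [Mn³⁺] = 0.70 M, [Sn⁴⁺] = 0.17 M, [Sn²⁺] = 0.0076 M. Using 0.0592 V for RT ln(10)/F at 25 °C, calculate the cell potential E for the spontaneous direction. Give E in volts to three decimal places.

Mn³⁺/Mn²⁺ is the cathode (higher E°), Sn⁴⁺/Sn²⁺ the anode: E°cell = +1.48 − (+0.17) = +1.31 V, n = 2.
Overall: 2 Mn³⁺(aq) + Sn²⁺(aq) → 2 Mn²⁺(aq) + Sn⁴⁺(aq)
Q = [Mn²⁺]^2·[Sn⁴⁺] / ([Mn³⁺]^2·[Sn²⁺]); log Q = -1.304.
E = E° − (0.0592/n) log Q = +1.31 − (0.0592/2)(-1.304) = +1.349 V.

+1.349 V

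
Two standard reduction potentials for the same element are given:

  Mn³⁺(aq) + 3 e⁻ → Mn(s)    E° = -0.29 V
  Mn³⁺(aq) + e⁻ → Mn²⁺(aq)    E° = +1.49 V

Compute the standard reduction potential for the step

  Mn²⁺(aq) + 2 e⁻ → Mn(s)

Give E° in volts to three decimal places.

-1.180 V

Sequential free energies add, so n₃E°₃ = n₁E°₁ + n₂E°₂.
With n₃ = 3, and the known step contributing 1×(+1.49) V, the unknown satisfies 2·E° = 3×(-0.29) − 1×(+1.49) = -2.360.
E° = -2.360 / 2 = -1.180 V.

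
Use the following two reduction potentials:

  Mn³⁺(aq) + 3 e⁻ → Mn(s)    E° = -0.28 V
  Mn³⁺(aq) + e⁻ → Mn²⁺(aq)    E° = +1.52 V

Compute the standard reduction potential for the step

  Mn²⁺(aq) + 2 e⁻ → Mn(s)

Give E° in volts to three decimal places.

-1.180 V

Sequential free energies add, so n₃E°₃ = n₁E°₁ + n₂E°₂.
With n₃ = 3, and the known step contributing 1×(+1.52) V, the unknown satisfies 2·E° = 3×(-0.28) − 1×(+1.52) = -2.360.
E° = -2.360 / 2 = -1.180 V.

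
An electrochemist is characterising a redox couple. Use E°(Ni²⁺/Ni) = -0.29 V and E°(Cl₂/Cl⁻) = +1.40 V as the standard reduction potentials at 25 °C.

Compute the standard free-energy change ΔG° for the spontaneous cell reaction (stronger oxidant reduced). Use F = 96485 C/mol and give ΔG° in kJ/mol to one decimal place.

-326.1 kJ/mol

Cl₂/Cl⁻ (E° = +1.40 V) is the cathode; Ni²⁺/Ni (E° = -0.29 V) is the anode, so E°cell = +1.69 V.
Balancing electrons gives n = 2 (lcm of 2 and 2).
ΔG° = −nFE° = −(2)(96485)(+1.69) = -326,119 J = -326.1 kJ/mol.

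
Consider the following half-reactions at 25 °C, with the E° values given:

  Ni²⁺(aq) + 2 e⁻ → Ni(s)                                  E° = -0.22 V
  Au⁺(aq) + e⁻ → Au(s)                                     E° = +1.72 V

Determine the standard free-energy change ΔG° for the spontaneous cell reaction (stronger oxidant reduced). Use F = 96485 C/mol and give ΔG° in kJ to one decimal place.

Au⁺/Au (E° = +1.72 V) is the cathode; Ni²⁺/Ni (E° = -0.22 V) is the anode, so E°cell = +1.94 V.
Balancing electrons gives n = 2 (lcm of 1 and 2).
ΔG° = −nFE° = −(2)(96485)(+1.94) = -374,362 J = -374.4 kJ.

-374.4 kJ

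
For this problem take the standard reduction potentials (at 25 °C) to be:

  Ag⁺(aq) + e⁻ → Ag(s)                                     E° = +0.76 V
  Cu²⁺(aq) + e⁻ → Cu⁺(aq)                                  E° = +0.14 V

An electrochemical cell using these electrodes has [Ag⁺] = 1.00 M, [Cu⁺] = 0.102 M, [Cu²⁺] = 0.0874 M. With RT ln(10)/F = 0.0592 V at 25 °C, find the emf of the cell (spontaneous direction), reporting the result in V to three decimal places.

Ag⁺/Ag is the cathode (higher E°), Cu²⁺/Cu⁺ the anode: E°cell = +0.76 − (+0.14) = +0.62 V, n = 1.
Overall: Ag⁺(aq) + Cu⁺(aq) → Ag(s) + Cu²⁺(aq)
Q = [Cu²⁺] / ([Ag⁺]·[Cu⁺]); log Q = -0.067.
E = E° − (0.0592/n) log Q = +0.62 − (0.0592/1)(-0.067) = +0.624 V.

+0.624 V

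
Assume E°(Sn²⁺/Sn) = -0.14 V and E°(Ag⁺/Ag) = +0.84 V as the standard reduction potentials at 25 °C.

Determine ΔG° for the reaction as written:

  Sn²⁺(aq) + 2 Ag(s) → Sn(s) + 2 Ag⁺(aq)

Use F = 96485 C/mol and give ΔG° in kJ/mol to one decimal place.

As written, Sn²⁺/Sn is reduced (cathode) and Ag⁺/Ag is oxidised (anode), so E°cell = (-0.14) − (+0.84) = -0.98 V.
Balancing electrons gives n = 2.
ΔG° = −nFE° = −(2)(96485)(-0.98) = 189,111 J = +189.1 kJ/mol.

+189.1 kJ/mol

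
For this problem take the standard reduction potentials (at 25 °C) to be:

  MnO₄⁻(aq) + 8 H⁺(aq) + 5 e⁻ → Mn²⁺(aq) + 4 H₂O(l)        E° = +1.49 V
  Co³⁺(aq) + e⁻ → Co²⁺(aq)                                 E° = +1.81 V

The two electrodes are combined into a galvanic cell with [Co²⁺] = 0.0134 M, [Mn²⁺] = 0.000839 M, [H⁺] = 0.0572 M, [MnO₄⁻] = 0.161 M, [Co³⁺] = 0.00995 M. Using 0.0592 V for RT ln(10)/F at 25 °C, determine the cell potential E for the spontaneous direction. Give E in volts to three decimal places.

+0.403 V

Co³⁺/Co²⁺ is the cathode (higher E°), MnO₄⁻/Mn²⁺ the anode: E°cell = +1.81 − (+1.49) = +0.32 V, n = 5.
Overall: 5 Co³⁺(aq) + Mn²⁺(aq) + 4 H₂O(l) → 5 Co²⁺(aq) + MnO₄⁻(aq) + 8 H⁺(aq)
Q = [Co²⁺]^5·[MnO₄⁻]·[H⁺]^8 / ([Co³⁺]^5·[Mn²⁺]); log Q = -7.011.
E = E° − (0.0592/n) log Q = +0.32 − (0.0592/5)(-7.011) = +0.403 V.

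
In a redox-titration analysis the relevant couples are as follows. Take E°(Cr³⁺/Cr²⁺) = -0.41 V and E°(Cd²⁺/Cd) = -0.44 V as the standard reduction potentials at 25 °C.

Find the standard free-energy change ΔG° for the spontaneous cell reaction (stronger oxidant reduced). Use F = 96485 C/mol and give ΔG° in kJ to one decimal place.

-5.8 kJ

Cr³⁺/Cr²⁺ (E° = -0.41 V) is the cathode; Cd²⁺/Cd (E° = -0.44 V) is the anode, so E°cell = +0.03 V.
Balancing electrons gives n = 2 (lcm of 1 and 2).
ΔG° = −nFE° = −(2)(96485)(+0.03) = -5,789 J = -5.8 kJ.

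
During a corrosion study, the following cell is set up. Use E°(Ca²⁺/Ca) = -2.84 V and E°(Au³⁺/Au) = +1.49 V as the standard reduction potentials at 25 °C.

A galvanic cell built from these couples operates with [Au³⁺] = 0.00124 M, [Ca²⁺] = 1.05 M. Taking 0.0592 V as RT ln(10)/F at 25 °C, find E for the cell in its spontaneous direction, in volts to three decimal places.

Au³⁺/Au is the cathode (higher E°), Ca²⁺/Ca the anode: E°cell = +1.49 − (-2.84) = +4.33 V, n = 6.
Overall: 2 Au³⁺(aq) + 3 Ca(s) → 2 Au(s) + 3 Ca²⁺(aq)
Q = [Ca²⁺]^3 / ([Au³⁺]^2); log Q = 5.877.
E = E° − (0.0592/n) log Q = +4.33 − (0.0592/6)(5.877) = +4.272 V.

+4.272 V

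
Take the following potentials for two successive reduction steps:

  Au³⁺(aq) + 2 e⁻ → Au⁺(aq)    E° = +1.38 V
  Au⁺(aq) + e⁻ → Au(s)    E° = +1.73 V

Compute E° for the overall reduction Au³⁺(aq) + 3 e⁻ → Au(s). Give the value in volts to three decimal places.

Adding the free-energy changes (−nFE°) of the two steps gives −n₃FE°₃ = −n₁FE°₁ − n₂FE°₂.
E°₃ = (2×+1.38 + 1×+1.73) / 3 = (+4.490) / 3 = +1.497 V.
E° values themselves are not directly additive — weighting by electron count is essential.

+1.497 V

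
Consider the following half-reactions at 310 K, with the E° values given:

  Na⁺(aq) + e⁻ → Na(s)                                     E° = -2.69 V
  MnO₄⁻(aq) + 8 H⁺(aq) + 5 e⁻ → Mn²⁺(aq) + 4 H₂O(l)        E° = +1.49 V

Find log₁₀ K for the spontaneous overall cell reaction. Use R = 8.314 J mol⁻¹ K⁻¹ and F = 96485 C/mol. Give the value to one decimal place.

339.8

Cathode: MnO₄⁻/Mn²⁺; anode: Na⁺/Na. E°cell = (+1.49) − (-2.69) = +4.18 V, with n = 5.
ΔG° = −nFE° = −RT ln K, so ln K = nFE°/(RT) = (5)(96485)(+4.18) / ((8.314)(310)) = 782.410.
log₁₀ K = 782.410 / ln 10 = 339.8.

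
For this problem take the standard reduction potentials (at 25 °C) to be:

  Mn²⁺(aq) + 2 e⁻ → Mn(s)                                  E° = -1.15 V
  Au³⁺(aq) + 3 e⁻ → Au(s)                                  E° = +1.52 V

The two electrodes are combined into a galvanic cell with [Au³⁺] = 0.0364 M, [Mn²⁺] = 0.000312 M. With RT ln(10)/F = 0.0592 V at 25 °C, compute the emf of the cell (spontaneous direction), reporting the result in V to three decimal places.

+2.745 V

Au³⁺/Au is the cathode (higher E°), Mn²⁺/Mn the anode: E°cell = +1.52 − (-1.15) = +2.67 V, n = 6.
Overall: 2 Au³⁺(aq) + 3 Mn(s) → 2 Au(s) + 3 Mn²⁺(aq)
Q = [Mn²⁺]^3 / ([Au³⁺]^2); log Q = -7.640.
E = E° − (0.0592/n) log Q = +2.67 − (0.0592/6)(-7.640) = +2.745 V.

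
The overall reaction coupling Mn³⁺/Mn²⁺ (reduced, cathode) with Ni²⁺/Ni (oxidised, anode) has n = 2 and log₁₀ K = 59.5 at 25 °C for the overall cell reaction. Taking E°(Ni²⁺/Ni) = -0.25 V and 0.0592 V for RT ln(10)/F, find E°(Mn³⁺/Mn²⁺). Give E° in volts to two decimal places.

E°cell = (0.0592/n)·log K = (0.0592/2)(59.5) = +1.761 V.
Since Mn³⁺/Mn²⁺ is the cathode and Ni²⁺/Ni the anode, E°cell = E°(Mn³⁺/Mn²⁺) − E°(Ni²⁺/Ni).
So E°(Mn³⁺/Mn²⁺) = E°cell + E°(Ni²⁺/Ni) = +1.761 + (-0.25) = +1.51 V.

+1.51 V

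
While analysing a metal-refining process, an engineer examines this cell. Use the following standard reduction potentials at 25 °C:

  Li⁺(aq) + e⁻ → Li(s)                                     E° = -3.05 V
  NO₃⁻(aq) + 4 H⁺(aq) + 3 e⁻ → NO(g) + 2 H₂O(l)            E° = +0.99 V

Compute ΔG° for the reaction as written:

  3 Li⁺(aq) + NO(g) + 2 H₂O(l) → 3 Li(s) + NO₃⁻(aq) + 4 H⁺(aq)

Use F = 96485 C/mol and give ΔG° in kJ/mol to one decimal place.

+1169.4 kJ/mol

As written, Li⁺/Li is reduced (cathode) and NO₃⁻/NO is oxidised (anode), so E°cell = (-3.05) − (+0.99) = -4.04 V.
Balancing electrons gives n = 3.
ΔG° = −nFE° = −(3)(96485)(-4.04) = 1,169,398 J = +1169.4 kJ/mol.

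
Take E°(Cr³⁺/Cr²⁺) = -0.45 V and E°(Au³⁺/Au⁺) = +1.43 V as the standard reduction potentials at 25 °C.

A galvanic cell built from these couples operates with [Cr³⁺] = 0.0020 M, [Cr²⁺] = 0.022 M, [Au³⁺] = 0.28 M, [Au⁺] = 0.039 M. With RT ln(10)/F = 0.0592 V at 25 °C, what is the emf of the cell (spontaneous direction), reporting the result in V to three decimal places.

Au³⁺/Au⁺ is the cathode (higher E°), Cr³⁺/Cr²⁺ the anode: E°cell = +1.43 − (-0.45) = +1.88 V, n = 2.
Overall: Au³⁺(aq) + 2 Cr²⁺(aq) → Au⁺(aq) + 2 Cr³⁺(aq)
Q = [Au⁺]·[Cr³⁺]^2 / ([Au³⁺]·[Cr²⁺]^2); log Q = -2.939.
E = E° − (0.0592/n) log Q = +1.88 − (0.0592/2)(-2.939) = +1.967 V.

+1.967 V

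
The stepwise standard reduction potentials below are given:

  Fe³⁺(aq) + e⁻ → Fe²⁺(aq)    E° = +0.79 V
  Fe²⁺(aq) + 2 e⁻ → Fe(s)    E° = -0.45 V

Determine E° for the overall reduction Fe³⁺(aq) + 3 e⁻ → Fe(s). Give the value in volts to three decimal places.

-0.037 V

Adding the free-energy changes (−nFE°) of the two steps gives −n₃FE°₃ = −n₁FE°₁ − n₂FE°₂.
E°₃ = (1×+0.79 + 2×-0.45) / 3 = (-0.110) / 3 = -0.037 V.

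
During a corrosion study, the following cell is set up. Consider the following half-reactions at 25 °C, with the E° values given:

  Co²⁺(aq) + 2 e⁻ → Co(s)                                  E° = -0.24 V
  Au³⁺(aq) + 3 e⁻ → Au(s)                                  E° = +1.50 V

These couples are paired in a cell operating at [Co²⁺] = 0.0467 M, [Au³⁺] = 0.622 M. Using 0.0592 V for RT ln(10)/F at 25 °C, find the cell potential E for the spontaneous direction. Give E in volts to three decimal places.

Au³⁺/Au is the cathode (higher E°), Co²⁺/Co the anode: E°cell = +1.50 − (-0.24) = +1.74 V, n = 6.
Overall: 2 Au³⁺(aq) + 3 Co(s) → 2 Au(s) + 3 Co²⁺(aq)
Q = [Co²⁺]^3 / ([Au³⁺]^2); log Q = -3.580.
E = E° − (0.0592/n) log Q = +1.74 − (0.0592/6)(-3.580) = +1.775 V.

+1.775 V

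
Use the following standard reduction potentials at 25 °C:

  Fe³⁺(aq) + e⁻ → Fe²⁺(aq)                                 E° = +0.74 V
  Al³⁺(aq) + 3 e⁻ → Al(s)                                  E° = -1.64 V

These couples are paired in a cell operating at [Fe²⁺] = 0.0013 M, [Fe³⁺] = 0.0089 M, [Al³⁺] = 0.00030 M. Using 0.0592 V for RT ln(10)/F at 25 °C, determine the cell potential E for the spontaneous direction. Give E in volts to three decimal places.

Fe³⁺/Fe²⁺ is the cathode (higher E°), Al³⁺/Al the anode: E°cell = +0.74 − (-1.64) = +2.38 V, n = 3.
Overall: 3 Fe³⁺(aq) + Al(s) → 3 Fe²⁺(aq) + Al³⁺(aq)
Q = [Fe²⁺]^3·[Al³⁺] / ([Fe³⁺]^3); log Q = -6.029.
E = E° − (0.0592/n) log Q = +2.38 − (0.0592/3)(-6.029) = +2.499 V.

+2.499 V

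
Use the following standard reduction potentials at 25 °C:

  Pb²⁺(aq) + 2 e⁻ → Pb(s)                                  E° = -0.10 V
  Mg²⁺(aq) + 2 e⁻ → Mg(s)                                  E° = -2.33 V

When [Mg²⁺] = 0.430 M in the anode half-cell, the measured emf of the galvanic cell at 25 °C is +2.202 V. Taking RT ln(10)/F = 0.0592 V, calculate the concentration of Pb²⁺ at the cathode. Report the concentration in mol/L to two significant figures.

0.049 M

Pb²⁺/Pb is the cathode, Mg²⁺/Mg the anode: E°cell = +2.23 V, n = 2.
Overall reaction: Pb²⁺(aq) + Mg(s) → Pb(s) + Mg²⁺(aq); Q = [Mg²⁺]^1/[Pb²⁺]^1.
From E = E° − (0.0592/n) log Q: log Q = (E° − E)·n/0.0592 = (+2.23 − (+2.202))·2/0.0592 = 0.9459.
So 1·log[Pb²⁺] = 1·log(0.43) − log Q = -0.3665 − (0.9459) = -1.3124; [Pb²⁺] = 10^(-1.3124) ≈ 0.049 M.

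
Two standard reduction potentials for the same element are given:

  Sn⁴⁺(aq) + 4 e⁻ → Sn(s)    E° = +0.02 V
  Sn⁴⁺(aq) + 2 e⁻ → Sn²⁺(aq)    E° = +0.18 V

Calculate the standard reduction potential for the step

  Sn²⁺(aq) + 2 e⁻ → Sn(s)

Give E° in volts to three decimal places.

Sequential free energies add, so n₃E°₃ = n₁E°₁ + n₂E°₂.
With n₃ = 4, and the known step contributing 2×(+0.18) V, the unknown satisfies 2·E° = 4×(+0.02) − 2×(+0.18) = -0.280.
E° = -0.280 / 2 = -0.140 V.

-0.140 V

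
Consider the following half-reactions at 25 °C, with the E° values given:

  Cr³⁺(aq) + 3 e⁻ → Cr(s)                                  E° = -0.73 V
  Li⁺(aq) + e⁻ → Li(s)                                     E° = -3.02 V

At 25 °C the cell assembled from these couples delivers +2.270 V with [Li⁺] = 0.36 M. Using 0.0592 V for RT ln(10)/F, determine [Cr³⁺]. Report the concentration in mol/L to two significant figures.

Cr³⁺/Cr is the cathode, Li⁺/Li the anode: E°cell = +2.29 V, n = 3.
Overall reaction: Cr³⁺(aq) + 3 Li(s) → Cr(s) + 3 Li⁺(aq); Q = [Li⁺]^3/[Cr³⁺]^1.
From E = E° − (0.0592/n) log Q: log Q = (E° − E)·n/0.0592 = (+2.29 − (+2.270))·3/0.0592 = 1.0135.
So 1·log[Cr³⁺] = 3·log(0.36) − log Q = -1.3311 − (1.0135) = -2.3446; [Cr³⁺] = 10^(-2.3446) ≈ 0.0045 M.

0.0045 M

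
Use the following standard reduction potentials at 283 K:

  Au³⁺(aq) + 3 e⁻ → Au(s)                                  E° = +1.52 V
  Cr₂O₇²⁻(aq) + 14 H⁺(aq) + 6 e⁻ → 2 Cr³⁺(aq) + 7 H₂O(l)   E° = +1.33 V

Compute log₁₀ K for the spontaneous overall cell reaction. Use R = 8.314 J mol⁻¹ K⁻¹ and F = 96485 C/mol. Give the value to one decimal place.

Cathode: Au³⁺/Au; anode: Cr₂O₇²⁻/Cr³⁺. E°cell = (+1.52) − (+1.33) = +0.19 V, with n = 6.
ΔG° = −nFE° = −RT ln K, so ln K = nFE°/(RT) = (6)(96485)(+0.19) / ((8.314)(283)) = 46.749.
log₁₀ K = 46.749 / ln 10 = 20.3.

20.3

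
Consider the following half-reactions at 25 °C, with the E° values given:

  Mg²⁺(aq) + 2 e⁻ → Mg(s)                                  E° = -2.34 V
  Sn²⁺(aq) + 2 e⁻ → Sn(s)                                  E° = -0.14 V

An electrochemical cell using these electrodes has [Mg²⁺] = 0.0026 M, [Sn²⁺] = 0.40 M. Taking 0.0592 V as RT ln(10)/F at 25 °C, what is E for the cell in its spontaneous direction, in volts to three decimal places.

Sn²⁺/Sn is the cathode (higher E°), Mg²⁺/Mg the anode: E°cell = -0.14 − (-2.34) = +2.20 V, n = 2.
Overall: Sn²⁺(aq) + Mg(s) → Sn(s) + Mg²⁺(aq)
Q = [Mg²⁺] / ([Sn²⁺]); log Q = -2.187.
E = E° − (0.0592/n) log Q = +2.20 − (0.0592/2)(-2.187) = +2.265 V.

+2.265 V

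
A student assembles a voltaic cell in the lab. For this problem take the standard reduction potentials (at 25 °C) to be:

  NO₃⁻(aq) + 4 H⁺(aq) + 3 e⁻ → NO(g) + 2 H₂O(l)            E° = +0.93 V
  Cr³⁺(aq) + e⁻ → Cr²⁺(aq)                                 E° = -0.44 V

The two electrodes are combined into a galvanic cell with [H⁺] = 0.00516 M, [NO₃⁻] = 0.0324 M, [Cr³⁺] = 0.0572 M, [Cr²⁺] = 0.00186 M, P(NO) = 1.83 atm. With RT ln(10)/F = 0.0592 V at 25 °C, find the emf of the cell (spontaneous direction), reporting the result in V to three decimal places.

+1.067 V

NO₃⁻/NO is the cathode (higher E°), Cr³⁺/Cr²⁺ the anode: E°cell = +0.93 − (-0.44) = +1.37 V, n = 3.
Overall: NO₃⁻(aq) + 4 H⁺(aq) + 3 Cr²⁺(aq) → NO(g) + 2 H₂O(l) + 3 Cr³⁺(aq)
Q = P(NO)·[Cr³⁺]^3 / ([NO₃⁻]·[H⁺]^4·[Cr²⁺]^3); log Q = 15.365.
E = E° − (0.0592/n) log Q = +1.37 − (0.0592/3)(15.365) = +1.067 V.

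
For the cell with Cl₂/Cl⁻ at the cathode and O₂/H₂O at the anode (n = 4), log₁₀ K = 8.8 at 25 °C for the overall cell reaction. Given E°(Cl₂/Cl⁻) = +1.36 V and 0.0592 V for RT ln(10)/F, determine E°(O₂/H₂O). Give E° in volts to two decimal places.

E°cell = (0.0592/n)·log K = (0.0592/4)(8.8) = +0.130 V.
Since Cl₂/Cl⁻ is the cathode and O₂/H₂O the anode, E°cell = E°(Cl₂/Cl⁻) − E°(O₂/H₂O).
So E°(O₂/H₂O) = E°(Cl₂/Cl⁻) − E°cell = (+1.36) − (+0.130) = +1.23 V.

+1.23 V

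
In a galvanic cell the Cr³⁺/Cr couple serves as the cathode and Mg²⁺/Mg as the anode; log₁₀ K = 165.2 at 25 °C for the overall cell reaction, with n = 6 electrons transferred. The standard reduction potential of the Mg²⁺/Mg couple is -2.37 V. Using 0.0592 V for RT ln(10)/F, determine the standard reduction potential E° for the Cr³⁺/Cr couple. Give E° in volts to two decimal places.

-0.74 V

E°cell = (0.0592/n)·log K = (0.0592/6)(165.2) = +1.630 V.
Since Cr³⁺/Cr is the cathode and Mg²⁺/Mg the anode, E°cell = E°(Cr³⁺/Cr) − E°(Mg²⁺/Mg).
So E°(Cr³⁺/Cr) = E°cell + E°(Mg²⁺/Mg) = +1.630 + (-2.37) = -0.74 V.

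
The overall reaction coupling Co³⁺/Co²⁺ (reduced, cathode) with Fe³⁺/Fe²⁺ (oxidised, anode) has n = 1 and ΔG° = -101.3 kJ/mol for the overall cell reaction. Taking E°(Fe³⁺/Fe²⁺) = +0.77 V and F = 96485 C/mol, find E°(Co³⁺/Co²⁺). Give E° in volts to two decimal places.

+1.82 V

E°cell = −ΔG°/(nF) = −(-101.3×10³)/((1)(96485)) = +1.050 V.
Since Co³⁺/Co²⁺ is the cathode and Fe³⁺/Fe²⁺ the anode, E°cell = E°(Co³⁺/Co²⁺) − E°(Fe³⁺/Fe²⁺).
So E°(Co³⁺/Co²⁺) = E°cell + E°(Fe³⁺/Fe²⁺) = +1.050 + (+0.77) = +1.82 V.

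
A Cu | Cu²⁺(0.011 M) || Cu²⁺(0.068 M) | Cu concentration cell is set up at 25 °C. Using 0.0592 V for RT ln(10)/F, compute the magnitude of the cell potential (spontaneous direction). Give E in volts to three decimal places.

+0.023 V

For a concentration cell E°cell = 0. The 0.068 M side is the cathode (reduction is favoured where [Cu²⁺] is higher).
With n = 2, E = −(0.0592/2) log([Cu²⁺]ₐₙ/[Cu²⁺]꜀ₐₜ) = −(0.0592/2) log(0.011/0.068) = −(0.0592/2)(-0.791) = +0.023 V.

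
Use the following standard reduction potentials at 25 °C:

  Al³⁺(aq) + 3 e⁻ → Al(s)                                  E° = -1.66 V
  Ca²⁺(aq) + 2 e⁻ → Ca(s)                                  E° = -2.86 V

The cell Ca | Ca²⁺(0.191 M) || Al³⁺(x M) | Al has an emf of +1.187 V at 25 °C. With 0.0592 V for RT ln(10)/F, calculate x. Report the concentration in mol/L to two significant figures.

0.018 M

Al³⁺/Al is the cathode, Ca²⁺/Ca the anode: E°cell = +1.20 V, n = 6.
Overall reaction: 2 Al³⁺(aq) + 3 Ca(s) → 2 Al(s) + 3 Ca²⁺(aq); Q = [Ca²⁺]^3/[Al³⁺]^2.
From E = E° − (0.0592/n) log Q: log Q = (E° − E)·n/0.0592 = (+1.20 − (+1.187))·6/0.0592 = 1.3176.
So 2·log[Al³⁺] = 3·log(0.191) − log Q = -2.1569 − (1.3176) = -3.4745; log[Al³⁺] = -3.4745 / 2 = -1.7372; [Al³⁺] = 10^(-1.7372) ≈ 0.018 M.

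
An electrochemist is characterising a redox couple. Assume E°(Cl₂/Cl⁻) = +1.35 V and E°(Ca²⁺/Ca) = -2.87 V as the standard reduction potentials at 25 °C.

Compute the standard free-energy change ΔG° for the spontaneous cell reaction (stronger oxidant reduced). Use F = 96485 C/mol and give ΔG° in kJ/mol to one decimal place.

-814.3 kJ/mol

Cl₂/Cl⁻ (E° = +1.35 V) is the cathode; Ca²⁺/Ca (E° = -2.87 V) is the anode, so E°cell = +4.22 V.
Balancing electrons gives n = 2 (lcm of 2 and 2).
ΔG° = −nFE° = −(2)(96485)(+4.22) = -814,333 J = -814.3 kJ/mol.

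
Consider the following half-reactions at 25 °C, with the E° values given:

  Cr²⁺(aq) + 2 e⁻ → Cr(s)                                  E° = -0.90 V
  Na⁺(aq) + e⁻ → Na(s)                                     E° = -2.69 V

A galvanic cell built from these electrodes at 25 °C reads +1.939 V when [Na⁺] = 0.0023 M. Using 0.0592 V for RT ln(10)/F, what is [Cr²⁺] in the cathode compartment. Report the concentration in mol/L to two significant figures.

0.57 M

Cr²⁺/Cr is the cathode, Na⁺/Na the anode: E°cell = +1.79 V, n = 2.
Overall reaction: Cr²⁺(aq) + 2 Na(s) → Cr(s) + 2 Na⁺(aq); Q = [Na⁺]^2/[Cr²⁺]^1.
From E = E° − (0.0592/n) log Q: log Q = (E° − E)·n/0.0592 = (+1.79 − (+1.939))·2/0.0592 = -5.0338.
So 1·log[Cr²⁺] = 2·log(0.0023) − log Q = -5.2765 − (-5.0338) = -0.2427; [Cr²⁺] = 10^(-0.2427) ≈ 0.57 M.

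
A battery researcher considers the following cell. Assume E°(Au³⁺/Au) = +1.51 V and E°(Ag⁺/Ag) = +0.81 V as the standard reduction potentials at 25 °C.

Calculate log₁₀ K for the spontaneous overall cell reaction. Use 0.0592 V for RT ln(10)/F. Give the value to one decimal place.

35.5

Cathode: Au³⁺/Au; anode: Ag⁺/Ag. E°cell = +0.70 V, n = 3.
log K = nE°cell / 0.0592 = (3)(+0.70) / 0.0592 = 35.5.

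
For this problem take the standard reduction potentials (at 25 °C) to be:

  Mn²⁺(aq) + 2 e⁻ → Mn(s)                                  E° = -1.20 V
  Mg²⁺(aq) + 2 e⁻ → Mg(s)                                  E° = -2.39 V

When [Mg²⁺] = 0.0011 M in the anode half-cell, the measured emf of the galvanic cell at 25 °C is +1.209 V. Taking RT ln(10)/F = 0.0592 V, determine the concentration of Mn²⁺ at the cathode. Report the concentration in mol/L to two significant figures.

0.0048 M

Mn²⁺/Mn is the cathode, Mg²⁺/Mg the anode: E°cell = +1.19 V, n = 2.
Overall reaction: Mn²⁺(aq) + Mg(s) → Mn(s) + Mg²⁺(aq); Q = [Mg²⁺]^1/[Mn²⁺]^1.
From E = E° − (0.0592/n) log Q: log Q = (E° − E)·n/0.0592 = (+1.19 − (+1.209))·2/0.0592 = -0.6419.
So 1·log[Mn²⁺] = 1·log(0.0011) − log Q = -2.9586 − (-0.6419) = -2.3167; [Mn²⁺] = 10^(-2.3167) ≈ 0.0048 M.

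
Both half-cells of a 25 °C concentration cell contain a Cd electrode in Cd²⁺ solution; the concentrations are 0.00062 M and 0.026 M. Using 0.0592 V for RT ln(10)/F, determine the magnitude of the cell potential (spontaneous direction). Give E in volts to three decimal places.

For a concentration cell E°cell = 0. The 0.026 M side is the cathode (reduction is favoured where [Cd²⁺] is higher).
With n = 2, E = −(0.0592/2) log([Cd²⁺]ₐₙ/[Cd²⁺]꜀ₐₜ) = −(0.0592/2) log(0.00062/0.026) = −(0.0592/2)(-1.623) = +0.048 V.

+0.048 V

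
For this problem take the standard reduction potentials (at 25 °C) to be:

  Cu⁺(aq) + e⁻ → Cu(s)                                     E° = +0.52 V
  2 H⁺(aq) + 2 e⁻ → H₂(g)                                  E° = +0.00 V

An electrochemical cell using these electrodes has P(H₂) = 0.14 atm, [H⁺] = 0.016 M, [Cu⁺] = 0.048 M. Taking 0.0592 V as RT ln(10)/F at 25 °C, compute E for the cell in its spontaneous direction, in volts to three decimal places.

+0.523 V

Cu⁺/Cu is the cathode (higher E°), H⁺/H₂ the anode: E°cell = +0.52 − (+0.00) = +0.52 V, n = 2.
Overall: 2 Cu⁺(aq) + H₂(g) → 2 Cu(s) + 2 H⁺(aq)
Q = [H⁺]^2 / ([Cu⁺]^2·P(H₂)); log Q = -0.100.
E = E° − (0.0592/n) log Q = +0.52 − (0.0592/2)(-0.100) = +0.523 V.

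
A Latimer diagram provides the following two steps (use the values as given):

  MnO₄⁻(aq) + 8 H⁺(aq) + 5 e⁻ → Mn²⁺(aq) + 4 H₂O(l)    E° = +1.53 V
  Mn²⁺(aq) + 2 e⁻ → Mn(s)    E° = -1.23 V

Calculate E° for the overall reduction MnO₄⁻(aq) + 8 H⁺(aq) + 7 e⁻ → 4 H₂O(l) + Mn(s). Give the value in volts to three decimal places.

Adding the free-energy changes (−nFE°) of the two steps gives −n₃FE°₃ = −n₁FE°₁ − n₂FE°₂.
E°₃ = (5×+1.53 + 2×-1.23) / 7 = (+5.190) / 7 = +0.741 V.

+0.741 V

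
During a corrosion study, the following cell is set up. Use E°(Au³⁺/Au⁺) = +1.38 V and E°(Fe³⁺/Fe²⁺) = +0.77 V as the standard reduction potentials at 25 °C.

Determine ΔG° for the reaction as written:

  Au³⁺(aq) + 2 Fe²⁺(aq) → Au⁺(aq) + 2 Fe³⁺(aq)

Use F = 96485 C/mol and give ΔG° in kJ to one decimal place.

-117.7 kJ

As written, Au³⁺/Au⁺ is reduced (cathode) and Fe³⁺/Fe²⁺ is oxidised (anode), so E°cell = (+1.38) − (+0.77) = +0.61 V.
Balancing electrons gives n = 2.
ΔG° = −nFE° = −(2)(96485)(+0.61) = -117,712 J = -117.7 kJ.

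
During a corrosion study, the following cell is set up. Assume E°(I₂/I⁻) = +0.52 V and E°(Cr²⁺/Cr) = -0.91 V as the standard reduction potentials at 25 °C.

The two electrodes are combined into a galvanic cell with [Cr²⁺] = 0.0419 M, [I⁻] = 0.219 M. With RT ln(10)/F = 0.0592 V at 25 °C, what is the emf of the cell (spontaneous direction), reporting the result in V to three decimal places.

I₂/I⁻ is the cathode (higher E°), Cr²⁺/Cr the anode: E°cell = +0.52 − (-0.91) = +1.43 V, n = 2.
Overall: I₂(s) + Cr(s) → 2 I⁻(aq) + Cr²⁺(aq)
Q = [I⁻]^2·[Cr²⁺]; log Q = -2.697.
E = E° − (0.0592/n) log Q = +1.43 − (0.0592/2)(-2.697) = +1.510 V.

+1.510 V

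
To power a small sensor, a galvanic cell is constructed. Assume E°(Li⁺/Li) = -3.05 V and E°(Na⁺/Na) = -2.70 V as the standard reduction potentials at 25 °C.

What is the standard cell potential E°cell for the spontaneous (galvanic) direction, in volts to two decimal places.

+0.35 V

The Na⁺/Na couple has the higher reduction potential, so it is the cathode; Li⁺/Li is oxidised at the anode.
E°cell = E°(cathode) − E°(anode) = (-2.70) − (-3.05) = +0.35 V.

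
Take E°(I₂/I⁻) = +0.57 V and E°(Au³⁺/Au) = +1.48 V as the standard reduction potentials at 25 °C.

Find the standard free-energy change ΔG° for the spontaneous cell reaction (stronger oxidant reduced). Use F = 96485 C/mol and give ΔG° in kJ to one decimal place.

-526.8 kJ

Au³⁺/Au (E° = +1.48 V) is the cathode; I₂/I⁻ (E° = +0.57 V) is the anode, so E°cell = +0.91 V.
Balancing electrons gives n = 6 (lcm of 3 and 2).
ΔG° = −nFE° = −(6)(96485)(+0.91) = -526,808 J = -526.8 kJ.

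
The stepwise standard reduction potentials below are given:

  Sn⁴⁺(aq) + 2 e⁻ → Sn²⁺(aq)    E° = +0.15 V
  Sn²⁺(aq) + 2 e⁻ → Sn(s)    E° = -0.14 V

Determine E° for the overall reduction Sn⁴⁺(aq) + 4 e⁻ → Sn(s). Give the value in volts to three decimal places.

Standard free energies of sequential steps add: ΔG°₃ = ΔG°₁ + ΔG°₂, so n₃E°₃ = n₁E°₁ + n₂E°₂.
E°₃ = (2×+0.15 + 2×-0.14) / 4 = (+0.020) / 4 = +0.005 V.

+0.005 V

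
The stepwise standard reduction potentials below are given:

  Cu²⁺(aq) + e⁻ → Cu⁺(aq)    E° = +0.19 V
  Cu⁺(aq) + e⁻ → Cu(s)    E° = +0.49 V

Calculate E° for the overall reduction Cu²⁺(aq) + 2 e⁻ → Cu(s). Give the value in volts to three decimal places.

Since ΔG° = −nFE° is additive over sequential reductions, n₃E°₃ = n₁E°₁ + n₂E°₂.
E°₃ = (1×+0.19 + 1×+0.49) / 2 = (+0.680) / 2 = +0.340 V.

+0.340 V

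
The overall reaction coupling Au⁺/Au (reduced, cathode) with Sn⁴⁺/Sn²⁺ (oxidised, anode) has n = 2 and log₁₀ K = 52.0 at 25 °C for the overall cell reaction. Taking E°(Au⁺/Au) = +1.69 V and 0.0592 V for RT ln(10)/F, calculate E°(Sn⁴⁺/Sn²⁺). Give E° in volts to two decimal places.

+0.15 V

E°cell = (0.0592/n)·log K = (0.0592/2)(52.0) = +1.539 V.
Since Au⁺/Au is the cathode and Sn⁴⁺/Sn²⁺ the anode, E°cell = E°(Au⁺/Au) − E°(Sn⁴⁺/Sn²⁺).
So E°(Sn⁴⁺/Sn²⁺) = E°(Au⁺/Au) − E°cell = (+1.69) − (+1.539) = +0.15 V.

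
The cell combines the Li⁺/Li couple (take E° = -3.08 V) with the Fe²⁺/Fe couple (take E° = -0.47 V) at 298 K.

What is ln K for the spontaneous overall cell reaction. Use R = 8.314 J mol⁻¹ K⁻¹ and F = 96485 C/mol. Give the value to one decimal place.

203.3

Cathode: Fe²⁺/Fe; anode: Li⁺/Li. E°cell = (-0.47) − (-3.08) = +2.61 V, with n = 2.
ΔG° = −nFE° = −RT ln K, so ln K = nFE°/(RT) = (2)(96485)(+2.61) / ((8.314)(298)) = 203.284.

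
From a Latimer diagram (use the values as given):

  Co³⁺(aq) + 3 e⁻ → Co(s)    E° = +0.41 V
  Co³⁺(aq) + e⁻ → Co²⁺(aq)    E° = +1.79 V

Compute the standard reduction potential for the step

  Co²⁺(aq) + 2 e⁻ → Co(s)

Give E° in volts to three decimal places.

Sequential free energies add, so n₃E°₃ = n₁E°₁ + n₂E°₂.
With n₃ = 3, and the known step contributing 1×(+1.79) V, the unknown satisfies 2·E° = 3×(+0.41) − 1×(+1.79) = -0.560.
E° = -0.560 / 2 = -0.280 V.

-0.280 V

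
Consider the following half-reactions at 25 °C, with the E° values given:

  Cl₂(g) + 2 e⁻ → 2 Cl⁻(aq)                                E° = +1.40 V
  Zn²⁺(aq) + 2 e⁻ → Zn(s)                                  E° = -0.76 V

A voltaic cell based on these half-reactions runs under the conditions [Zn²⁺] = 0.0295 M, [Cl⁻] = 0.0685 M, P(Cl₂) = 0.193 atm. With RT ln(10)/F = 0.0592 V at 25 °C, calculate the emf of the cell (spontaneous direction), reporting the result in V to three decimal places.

+2.253 V

Cl₂/Cl⁻ is the cathode (higher E°), Zn²⁺/Zn the anode: E°cell = +1.40 − (-0.76) = +2.16 V, n = 2.
Overall: Cl₂(g) + Zn(s) → 2 Cl⁻(aq) + Zn²⁺(aq)
Q = [Cl⁻]^2·[Zn²⁺] / (P(Cl₂)); log Q = -3.144.
E = E° − (0.0592/n) log Q = +2.16 − (0.0592/2)(-3.144) = +2.253 V.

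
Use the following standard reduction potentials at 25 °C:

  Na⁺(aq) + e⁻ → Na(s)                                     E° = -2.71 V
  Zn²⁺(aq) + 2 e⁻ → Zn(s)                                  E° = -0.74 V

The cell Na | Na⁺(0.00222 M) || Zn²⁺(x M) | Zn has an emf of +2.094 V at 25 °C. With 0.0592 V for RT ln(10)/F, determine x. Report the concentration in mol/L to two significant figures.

0.076 M

Zn²⁺/Zn is the cathode, Na⁺/Na the anode: E°cell = +1.97 V, n = 2.
Overall reaction: Zn²⁺(aq) + 2 Na(s) → Zn(s) + 2 Na⁺(aq); Q = [Na⁺]^2/[Zn²⁺]^1.
From E = E° − (0.0592/n) log Q: log Q = (E° − E)·n/0.0592 = (+1.97 − (+2.094))·2/0.0592 = -4.1892.
So 1·log[Zn²⁺] = 2·log(0.00222) − log Q = -5.3073 − (-4.1892) = -1.1181; [Zn²⁺] = 10^(-1.1181) ≈ 0.076 M.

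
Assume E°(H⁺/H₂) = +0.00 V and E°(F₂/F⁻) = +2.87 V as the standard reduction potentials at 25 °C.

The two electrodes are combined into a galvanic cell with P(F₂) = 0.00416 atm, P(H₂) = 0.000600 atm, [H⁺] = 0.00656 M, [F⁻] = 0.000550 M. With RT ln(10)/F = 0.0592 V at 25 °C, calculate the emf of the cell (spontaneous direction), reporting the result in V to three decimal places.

+3.026 V

F₂/F⁻ is the cathode (higher E°), H⁺/H₂ the anode: E°cell = +2.87 − (+0.00) = +2.87 V, n = 2.
Overall: F₂(g) + H₂(g) → 2 F⁻(aq) + 2 H⁺(aq)
Q = [F⁻]^2·[H⁺]^2 / (P(F₂)·P(H₂)); log Q = -5.283.
E = E° − (0.0592/n) log Q = +2.87 − (0.0592/2)(-5.283) = +3.026 V.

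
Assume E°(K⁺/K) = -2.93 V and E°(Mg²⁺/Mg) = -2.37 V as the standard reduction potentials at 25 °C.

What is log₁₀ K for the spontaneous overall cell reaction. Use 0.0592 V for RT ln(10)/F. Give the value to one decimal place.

Cathode: Mg²⁺/Mg; anode: K⁺/K. E°cell = +0.56 V, n = 2.
log K = nE°cell / 0.0592 = (2)(+0.56) / 0.0592 = 18.9.

18.9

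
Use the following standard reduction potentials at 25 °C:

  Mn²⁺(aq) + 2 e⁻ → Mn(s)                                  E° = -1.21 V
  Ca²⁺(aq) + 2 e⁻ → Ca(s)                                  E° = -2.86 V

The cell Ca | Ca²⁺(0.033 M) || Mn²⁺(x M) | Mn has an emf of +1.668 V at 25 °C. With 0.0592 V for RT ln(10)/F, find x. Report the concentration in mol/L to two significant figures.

Mn²⁺/Mn is the cathode, Ca²⁺/Ca the anode: E°cell = +1.65 V, n = 2.
Overall reaction: Mn²⁺(aq) + Ca(s) → Mn(s) + Ca²⁺(aq); Q = [Ca²⁺]^1/[Mn²⁺]^1.
From E = E° − (0.0592/n) log Q: log Q = (E° − E)·n/0.0592 = (+1.65 − (+1.668))·2/0.0592 = -0.6081.
So 1·log[Mn²⁺] = 1·log(0.033) − log Q = -1.4815 − (-0.6081) = -0.8734; [Mn²⁺] = 10^(-0.8734) ≈ 0.13 M.

0.13 M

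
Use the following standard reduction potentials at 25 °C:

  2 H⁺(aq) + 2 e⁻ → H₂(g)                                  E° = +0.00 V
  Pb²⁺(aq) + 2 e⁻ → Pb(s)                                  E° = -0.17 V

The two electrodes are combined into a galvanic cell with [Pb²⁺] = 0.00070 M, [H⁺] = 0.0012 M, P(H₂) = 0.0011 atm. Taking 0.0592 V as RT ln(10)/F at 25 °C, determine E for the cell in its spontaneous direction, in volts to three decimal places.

+0.178 V

H⁺/H₂ is the cathode (higher E°), Pb²⁺/Pb the anode: E°cell = +0.00 − (-0.17) = +0.17 V, n = 2.
Overall: 2 H⁺(aq) + Pb(s) → H₂(g) + Pb²⁺(aq)
Q = P(H₂)·[Pb²⁺] / ([H⁺]^2); log Q = -0.272.
E = E° − (0.0592/n) log Q = +0.17 − (0.0592/2)(-0.272) = +0.178 V.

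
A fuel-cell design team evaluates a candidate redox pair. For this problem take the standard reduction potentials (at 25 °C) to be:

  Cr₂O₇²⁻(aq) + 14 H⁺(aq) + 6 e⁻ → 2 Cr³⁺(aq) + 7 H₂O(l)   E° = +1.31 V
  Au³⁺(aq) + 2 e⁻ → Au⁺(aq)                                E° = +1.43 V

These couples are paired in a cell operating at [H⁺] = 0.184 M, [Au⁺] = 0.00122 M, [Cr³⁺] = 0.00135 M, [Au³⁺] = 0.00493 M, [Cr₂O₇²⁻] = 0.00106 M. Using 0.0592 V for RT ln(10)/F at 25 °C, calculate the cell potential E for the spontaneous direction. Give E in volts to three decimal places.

Au³⁺/Au⁺ is the cathode (higher E°), Cr₂O₇²⁻/Cr³⁺ the anode: E°cell = +1.43 − (+1.31) = +0.12 V, n = 6.
Overall: 3 Au³⁺(aq) + 2 Cr³⁺(aq) + 7 H₂O(l) → 3 Au⁺(aq) + Cr₂O₇²⁻(aq) + 14 H⁺(aq)
Q = [Au⁺]^3·[Cr₂O₇²⁻]·[H⁺]^14 / ([Au³⁺]^3·[Cr³⁺]^2); log Q = -9.347.
E = E° − (0.0592/n) log Q = +0.12 − (0.0592/6)(-9.347) = +0.212 V.

+0.212 V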